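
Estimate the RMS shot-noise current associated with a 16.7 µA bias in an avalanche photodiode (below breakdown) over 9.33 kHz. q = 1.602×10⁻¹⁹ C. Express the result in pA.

I_n = √(2qI·B)
2qI·B = 2 × 1.602×10⁻¹⁹ × 1.67×10⁻⁵ × 9.33×10³ = 4.99×10⁻²⁰ A²
I_n = √(4.99×10⁻²⁰) = 2.23×10⁻¹⁰ A = 223 pA

223 pA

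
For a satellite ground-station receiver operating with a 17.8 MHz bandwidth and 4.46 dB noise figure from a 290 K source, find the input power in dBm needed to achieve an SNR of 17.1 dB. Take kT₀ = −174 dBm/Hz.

Sensitivity = −174 + 10 log₁₀(B) + NF + SNR_min
= −174 + 72.5 + 4.46 + 17.1
= −79.94 dBm → −79.9 dBm

−79.9 dBm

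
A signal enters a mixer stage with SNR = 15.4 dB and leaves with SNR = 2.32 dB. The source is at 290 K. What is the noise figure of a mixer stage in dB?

NF (dB) = SNR_in(dB) − SNR_out(dB) when the source is at T₀
NF = 15.4 − 2.32 = 13.08 dB

13.08 dB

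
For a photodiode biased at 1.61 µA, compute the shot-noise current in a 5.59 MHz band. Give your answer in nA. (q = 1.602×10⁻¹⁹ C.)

I_n = √(2qI·B)
2qI·B = 2 × 1.602×10⁻¹⁹ × 1.61×10⁻⁶ × 5.59×10⁶ = 2.88×10⁻¹⁸ A²
I_n = √(2.88×10⁻¹⁸) = 1.70×10⁻⁹ A = 1.70 nA

1.70 nA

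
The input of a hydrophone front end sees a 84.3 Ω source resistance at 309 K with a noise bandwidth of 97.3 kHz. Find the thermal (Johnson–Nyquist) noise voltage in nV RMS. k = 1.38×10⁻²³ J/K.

V_n = √(4kTRB)
4kTRB = 4 × 1.38×10⁻²³ × 309 × 8.43×10¹ × 9.73×10⁴ = 1.40×10⁻¹³ V²
V_n = √(1.40×10⁻¹³) = 3.74×10⁻⁷ V = 374 nV

374 nV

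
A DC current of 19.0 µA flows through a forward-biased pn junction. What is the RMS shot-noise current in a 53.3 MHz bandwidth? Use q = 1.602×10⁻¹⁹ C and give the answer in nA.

I_n = √(2qI·B)
2qI·B = 2 × 1.602×10⁻¹⁹ × 1.90×10⁻⁵ × 5.33×10⁷ = 3.24×10⁻¹⁶ A²
I_n = √(3.24×10⁻¹⁶) = 1.80×10⁻⁸ A = 18.0 nA

18.0 nA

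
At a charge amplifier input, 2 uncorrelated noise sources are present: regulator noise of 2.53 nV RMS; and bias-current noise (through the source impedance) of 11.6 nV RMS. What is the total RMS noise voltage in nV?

Uncorrelated sources add in power (mean-square): V_tot = √(ΣV_i²)
V_tot = √[(2.53×10⁻⁹)² + (1.16×10⁻⁸)²] = 1.19×10⁻⁸ V = 11.9 nV

11.9 nV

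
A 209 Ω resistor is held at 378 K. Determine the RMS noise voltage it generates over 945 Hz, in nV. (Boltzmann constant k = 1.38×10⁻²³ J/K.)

64.2 nV

V_n = √(4kTRB)
4kTRB = 4 × 1.38×10⁻²³ × 378 × 2.09×10² × 9.45×10² = 4.12×10⁻¹⁵ V²
V_n = √(4.12×10⁻¹⁵) = 6.42×10⁻⁸ V = 64.2 nV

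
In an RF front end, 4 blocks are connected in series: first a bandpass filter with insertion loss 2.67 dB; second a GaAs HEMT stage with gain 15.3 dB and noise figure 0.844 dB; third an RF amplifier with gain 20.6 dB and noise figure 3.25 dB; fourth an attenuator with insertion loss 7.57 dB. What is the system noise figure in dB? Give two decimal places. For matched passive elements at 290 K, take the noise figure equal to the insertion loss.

3.63 dB

Convert to linear (a loss of L dB is a gain of −L dB): F_i = 10^(NF_i/10), G_i = 10^(G_i,dB/10)
  Stage 1: F_1 = 10^(2.67/10) = 1.849, G_1 = 10^(−2.67/10) = 0.5408
  Stage 2: F_2 = 10^(0.844/10) = 1.215, G_2 = 10^(15.3/10) = 33.88
  Stage 3: F_3 = 10^(3.25/10) = 2.113, G_3 = 10^(20.6/10) = 114.8
  Stage 4: F_4 = 10^(7.57/10) = 5.715, G_4 = 10^(−7.57/10) = 0.1750
Friis cascade:
  F = 1.849 + (1.215 − 1)/0.5408 + (2.113 − 1)/18.32 + (5.715 − 1)/2104 = 2.309
NF = 10 log₁₀(2.309) = 3.63 dB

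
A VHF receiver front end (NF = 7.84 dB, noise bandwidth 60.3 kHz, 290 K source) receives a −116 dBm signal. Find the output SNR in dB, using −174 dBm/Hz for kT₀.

2.4 dB

Noise floor: N = −174 + 10 log₁₀(B) + NF
10 log₁₀(6.03×10⁴) = 47.8 dB
N = −174 + 47.8 + 7.84 = −118.36 dBm
SNR = P_sig − N = −116 − (−118.36) = 2.36 dB → 2.4 dB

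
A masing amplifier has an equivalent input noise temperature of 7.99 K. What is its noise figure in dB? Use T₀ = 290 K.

0.118 dB

F = 1 + T_e/T₀ = 1 + 7.99/290 = 1.02755
NF = 10 log₁₀(1.02755) = 0.118 dB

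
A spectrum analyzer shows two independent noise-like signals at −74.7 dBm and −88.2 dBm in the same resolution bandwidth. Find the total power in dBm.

−74.5 dBm

Convert to linear, add, convert back:
P₁ = 3.39×10⁻¹¹ W, P₂ = 1.51×10⁻¹² W
P_tot = 3.54×10⁻¹¹ W → 10 log₁₀(P_tot / 10⁻³) = −74.5 dBm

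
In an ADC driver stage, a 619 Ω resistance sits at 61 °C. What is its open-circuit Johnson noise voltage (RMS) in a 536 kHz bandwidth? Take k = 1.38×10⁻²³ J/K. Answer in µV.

2.47 µV

T = 61 °C + 273.15 = 334.15 K
V_n = √(4kTRB)
4kTRB = 4 × 1.38×10⁻²³ × 334.15 × 6.19×10² × 5.36×10⁵ = 6.12×10⁻¹² V²
V_n = √(6.12×10⁻¹²) = 2.47×10⁻⁶ V = 2.47 µV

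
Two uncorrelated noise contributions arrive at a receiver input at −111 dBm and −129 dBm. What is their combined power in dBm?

−110.9 dBm

Convert to linear, add, convert back:
P₁ = 7.94×10⁻¹⁵ W, P₂ = 1.26×10⁻¹⁶ W
P_tot = 8.07×10⁻¹⁵ W → 10 log₁₀(P_tot / 10⁻³) = −110.9 dBm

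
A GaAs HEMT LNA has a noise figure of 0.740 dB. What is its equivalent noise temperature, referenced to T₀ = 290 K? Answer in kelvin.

53.9 K

F = 10^(0.740/10) = 1.18577
T_e = (F − 1)·T₀ = (1.18577 − 1) × 290 = 53.9 K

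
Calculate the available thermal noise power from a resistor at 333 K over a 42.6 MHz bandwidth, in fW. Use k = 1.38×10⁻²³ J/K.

196 fW

P_n = kTB = 1.38×10⁻²³ × 333 × 4.26×10⁷ = 1.96×10⁻¹³ W = 196 fW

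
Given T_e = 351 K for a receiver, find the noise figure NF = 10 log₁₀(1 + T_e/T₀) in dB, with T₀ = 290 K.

F = 1 + T_e/T₀ = 1 + 351/290 = 2.21034
NF = 10 log₁₀(2.21034) = 3.44 dB

3.44 dB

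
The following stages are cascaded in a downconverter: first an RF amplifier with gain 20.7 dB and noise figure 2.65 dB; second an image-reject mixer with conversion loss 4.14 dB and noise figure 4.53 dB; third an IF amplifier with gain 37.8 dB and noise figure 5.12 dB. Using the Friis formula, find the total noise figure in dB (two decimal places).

Convert to linear (a loss of L dB is a gain of −L dB): F_i = 10^(NF_i/10), G_i = 10^(G_i,dB/10)
  Stage 1: F_1 = 10^(2.65/10) = 1.841, G_1 = 10^(20.7/10) = 117.5
  Stage 2: F_2 = 10^(4.53/10) = 2.838, G_2 = 10^(−4.14/10) = 0.3855
  Stage 3: F_3 = 10^(5.12/10) = 3.251, G_3 = 10^(37.8/10) = 6026
Friis cascade:
  F = 1.841 + (2.838 − 1)/117.5 + (3.251 − 1)/45.29 = 1.906
NF = 10 log₁₀(1.906) = 2.80 dB

2.80 dB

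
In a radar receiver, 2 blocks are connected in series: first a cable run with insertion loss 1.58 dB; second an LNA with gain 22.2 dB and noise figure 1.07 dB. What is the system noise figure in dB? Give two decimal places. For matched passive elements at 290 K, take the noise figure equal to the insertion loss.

Convert to linear (a loss of L dB is a gain of −L dB): F_i = 10^(NF_i/10), G_i = 10^(G_i,dB/10)
  Stage 1: F_1 = 10^(1.58/10) = 1.439, G_1 = 10^(−1.58/10) = 0.6950
  Stage 2: F_2 = 10^(1.07/10) = 1.279, G_2 = 10^(22.2/10) = 166.0
Friis cascade:
  F = 1.439 + (1.279 − 1)/0.6950 = 1.841
NF = 10 log₁₀(1.841) = 2.65 dB

2.65 dB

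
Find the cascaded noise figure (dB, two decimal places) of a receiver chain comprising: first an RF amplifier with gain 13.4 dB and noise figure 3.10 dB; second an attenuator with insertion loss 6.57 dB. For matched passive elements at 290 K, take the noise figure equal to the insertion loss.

3.43 dB

Convert to linear (a loss of L dB is a gain of −L dB): F_i = 10^(NF_i/10), G_i = 10^(G_i,dB/10)
  Stage 1: F_1 = 10^(3.10/10) = 2.042, G_1 = 10^(13.4/10) = 21.88
  Stage 2: F_2 = 10^(6.57/10) = 4.539, G_2 = 10^(−6.57/10) = 0.2203
Friis cascade:
  F = 2.042 + (4.539 − 1)/21.88 = 2.204
NF = 10 log₁₀(2.204) = 3.43 dB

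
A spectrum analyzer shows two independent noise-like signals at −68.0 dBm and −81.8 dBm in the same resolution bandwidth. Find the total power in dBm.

−67.8 dBm

Convert to linear, add, convert back:
P₁ = 1.58×10⁻¹⁰ W, P₂ = 6.61×10⁻¹² W
P_tot = 1.65×10⁻¹⁰ W → 10 log₁₀(P_tot / 10⁻³) = −67.8 dBm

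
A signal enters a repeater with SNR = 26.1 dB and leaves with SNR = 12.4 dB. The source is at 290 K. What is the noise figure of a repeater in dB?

NF (dB) = SNR_in(dB) − SNR_out(dB) when the source is at T₀
NF = 26.1 − 12.4 = 13.7 dB

13.7 dB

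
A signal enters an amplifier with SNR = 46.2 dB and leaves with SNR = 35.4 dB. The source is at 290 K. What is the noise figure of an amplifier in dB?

10.8 dB

NF (dB) = SNR_in(dB) − SNR_out(dB) when the source is at T₀
NF = 46.2 − 35.4 = 10.8 dB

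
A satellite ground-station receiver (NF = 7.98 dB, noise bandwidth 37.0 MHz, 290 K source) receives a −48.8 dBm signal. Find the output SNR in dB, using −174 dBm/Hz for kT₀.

41.5 dB

Noise floor: N = −174 + 10 log₁₀(B) + NF
10 log₁₀(3.70×10⁷) = 75.68 dB
N = −174 + 75.68 + 7.98 = −90.34 dBm
SNR = P_sig − N = −48.8 − (−90.34) = 41.54 dB → 41.5 dB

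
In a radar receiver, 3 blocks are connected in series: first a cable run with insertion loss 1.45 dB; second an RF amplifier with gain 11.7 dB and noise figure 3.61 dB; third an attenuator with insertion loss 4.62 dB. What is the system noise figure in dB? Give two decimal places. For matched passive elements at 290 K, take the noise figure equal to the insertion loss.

5.30 dB

Convert to linear (a loss of L dB is a gain of −L dB): F_i = 10^(NF_i/10), G_i = 10^(G_i,dB/10)
  Stage 1: F_1 = 10^(1.45/10) = 1.396, G_1 = 10^(−1.45/10) = 0.7161
  Stage 2: F_2 = 10^(3.61/10) = 2.296, G_2 = 10^(11.7/10) = 14.79
  Stage 3: F_3 = 10^(4.62/10) = 2.897, G_3 = 10^(−4.62/10) = 0.3451
Friis cascade:
  F = 1.396 + (2.296 − 1)/0.7161 + (2.897 − 1)/10.59 = 3.385
NF = 10 log₁₀(3.385) = 5.30 dB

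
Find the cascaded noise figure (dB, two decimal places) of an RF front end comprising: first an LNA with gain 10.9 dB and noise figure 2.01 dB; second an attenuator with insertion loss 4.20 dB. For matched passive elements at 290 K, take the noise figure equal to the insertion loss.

2.36 dB

Convert to linear (a loss of L dB is a gain of −L dB): F_i = 10^(NF_i/10), G_i = 10^(G_i,dB/10)
  Stage 1: F_1 = 10^(2.01/10) = 1.589, G_1 = 10^(10.9/10) = 12.30
  Stage 2: F_2 = 10^(4.20/10) = 2.630, G_2 = 10^(−4.20/10) = 0.3802
Friis cascade:
  F = 1.589 + (2.630 − 1)/12.30 = 1.721
NF = 10 log₁₀(1.721) = 2.36 dB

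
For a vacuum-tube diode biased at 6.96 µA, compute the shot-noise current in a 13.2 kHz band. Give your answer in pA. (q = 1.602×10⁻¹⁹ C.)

I_n = √(2qI·B)
2qI·B = 2 × 1.602×10⁻¹⁹ × 6.96×10⁻⁶ × 1.32×10⁴ = 2.94×10⁻²⁰ A²
I_n = √(2.94×10⁻²⁰) = 1.72×10⁻¹⁰ A = 172 pA

172 pA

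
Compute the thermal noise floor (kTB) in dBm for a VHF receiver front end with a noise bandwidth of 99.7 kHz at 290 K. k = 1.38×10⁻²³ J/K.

−124.0 dBm

P_n = kTB = 1.38×10⁻²³ × 290 × 9.97×10⁴ = 3.99×10⁻¹⁶ W
In dBm: 10 log₁₀(3.99×10⁻¹⁶ / 10⁻³) = −124.0 dBm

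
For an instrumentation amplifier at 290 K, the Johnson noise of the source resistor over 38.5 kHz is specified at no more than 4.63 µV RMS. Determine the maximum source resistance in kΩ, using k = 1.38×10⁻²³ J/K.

34.8 kΩ

Johnson–Nyquist: V_n = √(4kTRB) ⇒ R = V_n² / (4kTB)
4kTB = 4 × 1.38×10⁻²³ × 290 × 3.85×10⁴ = 6.16×10⁻¹⁶
R = (4.63×10⁻⁶)² / 6.16×10⁻¹⁶ = 3.48×10⁴ Ω = 34.8 kΩ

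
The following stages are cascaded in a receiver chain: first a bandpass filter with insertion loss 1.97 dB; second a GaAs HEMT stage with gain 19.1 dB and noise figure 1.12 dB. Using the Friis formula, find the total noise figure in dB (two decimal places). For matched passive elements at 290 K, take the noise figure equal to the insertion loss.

Convert to linear (a loss of L dB is a gain of −L dB): F_i = 10^(NF_i/10), G_i = 10^(G_i,dB/10)
  Stage 1: F_1 = 10^(1.97/10) = 1.574, G_1 = 10^(−1.97/10) = 0.6353
  Stage 2: F_2 = 10^(1.12/10) = 1.294, G_2 = 10^(19.1/10) = 81.28
Friis cascade:
  F = 1.574 + (1.294 − 1)/0.6353 = 2.037
NF = 10 log₁₀(2.037) = 3.09 dB

3.09 dB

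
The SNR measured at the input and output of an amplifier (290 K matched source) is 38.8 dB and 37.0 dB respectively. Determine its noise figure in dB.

1.8 dB

NF (dB) = SNR_in(dB) − SNR_out(dB) when the source is at T₀
NF = 38.8 − 37.0 = 1.8 dB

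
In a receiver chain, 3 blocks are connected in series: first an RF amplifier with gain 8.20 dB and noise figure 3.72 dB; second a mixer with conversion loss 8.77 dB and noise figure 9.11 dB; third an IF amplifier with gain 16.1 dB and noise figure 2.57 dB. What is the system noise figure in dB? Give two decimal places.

6.39 dB

Convert to linear (a loss of L dB is a gain of −L dB): F_i = 10^(NF_i/10), G_i = 10^(G_i,dB/10)
  Stage 1: F_1 = 10^(3.72/10) = 2.355, G_1 = 10^(8.20/10) = 6.607
  Stage 2: F_2 = 10^(9.11/10) = 8.147, G_2 = 10^(−8.77/10) = 0.1327
  Stage 3: F_3 = 10^(2.57/10) = 1.807, G_3 = 10^(16.1/10) = 40.74
Friis cascade:
  F = 2.355 + (8.147 − 1)/6.607 + (1.807 − 1)/0.8770 = 4.357
NF = 10 log₁₀(4.357) = 6.39 dB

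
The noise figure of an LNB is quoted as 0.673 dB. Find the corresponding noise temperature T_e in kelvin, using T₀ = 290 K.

F = 10^(0.673/10) = 1.16762
T_e = (F − 1)·T₀ = (1.16762 − 1) × 290 = 48.6 K

48.6 K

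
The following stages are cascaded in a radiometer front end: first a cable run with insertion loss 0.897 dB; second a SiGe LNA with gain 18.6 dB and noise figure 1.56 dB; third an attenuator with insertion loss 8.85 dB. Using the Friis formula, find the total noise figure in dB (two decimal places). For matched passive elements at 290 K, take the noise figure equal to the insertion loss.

2.73 dB

Convert to linear (a loss of L dB is a gain of −L dB): F_i = 10^(NF_i/10), G_i = 10^(G_i,dB/10)
  Stage 1: F_1 = 10^(0.897/10) = 1.229, G_1 = 10^(−0.897/10) = 0.8134
  Stage 2: F_2 = 10^(1.56/10) = 1.432, G_2 = 10^(18.6/10) = 72.44
  Stage 3: F_3 = 10^(8.85/10) = 7.674, G_3 = 10^(−8.85/10) = 0.1303
Friis cascade:
  F = 1.229 + (1.432 − 1)/0.8134 + (7.674 − 1)/58.93 = 1.874
NF = 10 log₁₀(1.874) = 2.73 dB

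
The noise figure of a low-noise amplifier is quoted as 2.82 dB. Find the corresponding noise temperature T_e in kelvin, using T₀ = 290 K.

265 K

F = 10^(2.82/10) = 1.91426
T_e = (F − 1)·T₀ = (1.91426 − 1) × 290 = 265 K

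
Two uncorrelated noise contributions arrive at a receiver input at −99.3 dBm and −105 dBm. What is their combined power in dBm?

−98.3 dBm

Convert to linear, add, convert back:
P₁ = 1.17×10⁻¹³ W, P₂ = 3.16×10⁻¹⁴ W
P_tot = 1.49×10⁻¹³ W → 10 log₁₀(P_tot / 10⁻³) = −98.3 dBm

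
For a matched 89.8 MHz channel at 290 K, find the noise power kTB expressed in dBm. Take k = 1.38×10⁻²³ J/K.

−94.4 dBm

P_n = kTB = 1.38×10⁻²³ × 290 × 8.98×10⁷ = 3.59×10⁻¹³ W
In dBm: 10 log₁₀(3.59×10⁻¹³ / 10⁻³) = −94.4 dBm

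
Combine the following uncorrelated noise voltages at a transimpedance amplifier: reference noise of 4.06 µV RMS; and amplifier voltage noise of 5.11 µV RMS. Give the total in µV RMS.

6.53 µV

Uncorrelated sources add in power (mean-square): V_tot = √(ΣV_i²)
V_tot = √[(4.06×10⁻⁶)² + (5.11×10⁻⁶)²] = 6.53×10⁻⁶ V = 6.53 µV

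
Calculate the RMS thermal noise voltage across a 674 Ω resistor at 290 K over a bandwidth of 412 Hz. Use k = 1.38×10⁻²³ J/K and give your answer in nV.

66.7 nV

V_n = √(4kTRB)
4kTRB = 4 × 1.38×10⁻²³ × 290 × 6.74×10² × 4.12×10² = 4.45×10⁻¹⁵ V²
V_n = √(4.45×10⁻¹⁵) = 6.67×10⁻⁸ V = 66.7 nV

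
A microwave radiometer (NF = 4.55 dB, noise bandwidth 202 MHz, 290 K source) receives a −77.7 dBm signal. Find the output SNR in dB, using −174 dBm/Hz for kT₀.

8.7 dB

Noise floor: N = −174 + 10 log₁₀(B) + NF
10 log₁₀(2.02×10⁸) = 83.05 dB
N = −174 + 83.05 + 4.55 = −86.40 dBm
SNR = P_sig − N = −77.7 − (−86.40) = 8.70 dB → 8.7 dB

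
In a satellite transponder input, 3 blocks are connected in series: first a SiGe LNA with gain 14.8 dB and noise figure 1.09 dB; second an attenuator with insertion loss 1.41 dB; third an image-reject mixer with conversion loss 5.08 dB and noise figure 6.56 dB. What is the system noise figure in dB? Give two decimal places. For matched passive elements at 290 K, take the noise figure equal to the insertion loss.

1.64 dB

Convert to linear (a loss of L dB is a gain of −L dB): F_i = 10^(NF_i/10), G_i = 10^(G_i,dB/10)
  Stage 1: F_1 = 10^(1.09/10) = 1.285, G_1 = 10^(14.8/10) = 30.20
  Stage 2: F_2 = 10^(1.41/10) = 1.384, G_2 = 10^(−1.41/10) = 0.7228
  Stage 3: F_3 = 10^(6.56/10) = 4.529, G_3 = 10^(−5.08/10) = 0.3105
Friis cascade:
  F = 1.285 + (1.384 − 1)/30.20 + (4.529 − 1)/21.83 = 1.460
NF = 10 log₁₀(1.460) = 1.64 dB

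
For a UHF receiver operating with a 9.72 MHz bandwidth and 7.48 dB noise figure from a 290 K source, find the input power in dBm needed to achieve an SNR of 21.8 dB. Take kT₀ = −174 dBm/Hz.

Sensitivity = −174 + 10 log₁₀(B) + NF + SNR_min
= −174 + 69.88 + 7.48 + 21.8
= −74.84 dBm → −74.8 dBm

−74.8 dBm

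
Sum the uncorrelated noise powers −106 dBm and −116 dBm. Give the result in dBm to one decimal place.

−105.6 dBm

Convert to linear, add, convert back:
P₁ = 2.51×10⁻¹⁴ W, P₂ = 2.51×10⁻¹⁵ W
P_tot = 2.76×10⁻¹⁴ W → 10 log₁₀(P_tot / 10⁻³) = −105.6 dBm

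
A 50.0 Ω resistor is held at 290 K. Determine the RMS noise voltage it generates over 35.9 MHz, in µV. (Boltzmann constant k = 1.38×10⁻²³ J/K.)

5.36 µV

V_n = √(4kTRB)
4kTRB = 4 × 1.38×10⁻²³ × 290 × 5.00×10¹ × 3.59×10⁷ = 2.87×10⁻¹¹ V²
V_n = √(2.87×10⁻¹¹) = 5.36×10⁻⁶ V = 5.36 µV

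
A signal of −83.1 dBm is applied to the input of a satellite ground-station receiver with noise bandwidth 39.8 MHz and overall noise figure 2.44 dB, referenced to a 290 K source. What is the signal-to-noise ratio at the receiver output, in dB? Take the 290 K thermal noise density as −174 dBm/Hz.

Noise floor: N = −174 + 10 log₁₀(B) + NF
10 log₁₀(3.98×10⁷) = 76 dB
N = −174 + 76 + 2.44 = −95.56 dBm
SNR = P_sig − N = −83.1 − (−95.56) = 12.46 dB → 12.5 dB

12.5 dB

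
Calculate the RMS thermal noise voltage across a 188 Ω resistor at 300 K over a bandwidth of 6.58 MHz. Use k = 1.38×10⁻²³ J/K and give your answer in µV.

4.53 µV

V_n = √(4kTRB)
4kTRB = 4 × 1.38×10⁻²³ × 300 × 1.88×10² × 6.58×10⁶ = 2.05×10⁻¹¹ V²
V_n = √(2.05×10⁻¹¹) = 4.53×10⁻⁶ V = 4.53 µV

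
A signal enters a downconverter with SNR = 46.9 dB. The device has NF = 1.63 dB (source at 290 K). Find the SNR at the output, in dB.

By definition F = SNR_in/SNR_out, so in dB: SNR_out = SNR_in − NF
SNR_out = 46.9 − 1.63 = 45.27 dB

45.27 dB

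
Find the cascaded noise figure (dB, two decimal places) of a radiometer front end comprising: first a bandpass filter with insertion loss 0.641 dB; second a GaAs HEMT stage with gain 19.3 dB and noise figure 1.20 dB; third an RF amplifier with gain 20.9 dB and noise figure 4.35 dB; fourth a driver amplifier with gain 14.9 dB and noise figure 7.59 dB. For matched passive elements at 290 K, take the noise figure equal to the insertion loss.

1.91 dB

Convert to linear (a loss of L dB is a gain of −L dB): F_i = 10^(NF_i/10), G_i = 10^(G_i,dB/10)
  Stage 1: F_1 = 10^(0.641/10) = 1.159, G_1 = 10^(−0.641/10) = 0.8628
  Stage 2: F_2 = 10^(1.20/10) = 1.318, G_2 = 10^(19.3/10) = 85.11
  Stage 3: F_3 = 10^(4.35/10) = 2.723, G_3 = 10^(20.9/10) = 123.0
  Stage 4: F_4 = 10^(7.59/10) = 5.741, G_4 = 10^(14.9/10) = 30.90
Friis cascade:
  F = 1.159 + (1.318 − 1)/0.8628 + (2.723 − 1)/73.43 + (5.741 − 1)/9034 = 1.552
NF = 10 log₁₀(1.552) = 1.91 dB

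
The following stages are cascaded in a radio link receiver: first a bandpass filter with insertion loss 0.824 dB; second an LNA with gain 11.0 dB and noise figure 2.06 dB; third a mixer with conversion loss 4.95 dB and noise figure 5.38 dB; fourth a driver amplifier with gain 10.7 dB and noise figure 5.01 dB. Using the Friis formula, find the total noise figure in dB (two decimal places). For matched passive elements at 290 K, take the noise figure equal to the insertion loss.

Convert to linear (a loss of L dB is a gain of −L dB): F_i = 10^(NF_i/10), G_i = 10^(G_i,dB/10)
  Stage 1: F_1 = 10^(0.824/10) = 1.209, G_1 = 10^(−0.824/10) = 0.8272
  Stage 2: F_2 = 10^(2.06/10) = 1.607, G_2 = 10^(11.0/10) = 12.59
  Stage 3: F_3 = 10^(5.38/10) = 3.451, G_3 = 10^(−4.95/10) = 0.3199
  Stage 4: F_4 = 10^(5.01/10) = 3.170, G_4 = 10^(10.7/10) = 11.75
Friis cascade:
  F = 1.209 + (1.607 − 1)/0.8272 + (3.451 − 1)/10.41 + (3.170 − 1)/3.331 = 2.829
NF = 10 log₁₀(2.829) = 4.52 dB

4.52 dB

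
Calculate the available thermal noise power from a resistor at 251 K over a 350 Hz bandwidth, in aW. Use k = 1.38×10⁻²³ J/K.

1.21 aW

P_n = kTB = 1.38×10⁻²³ × 251 × 3.50×10² = 1.21×10⁻¹⁸ W = 1.21 aW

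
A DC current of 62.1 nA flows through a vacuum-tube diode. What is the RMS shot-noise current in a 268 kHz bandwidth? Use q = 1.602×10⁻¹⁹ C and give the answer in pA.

73.0 pA

I_n = √(2qI·B)
2qI·B = 2 × 1.602×10⁻¹⁹ × 6.21×10⁻⁸ × 2.68×10⁵ = 5.33×10⁻²¹ A²
I_n = √(5.33×10⁻²¹) = 7.30×10⁻¹¹ A = 73.0 pA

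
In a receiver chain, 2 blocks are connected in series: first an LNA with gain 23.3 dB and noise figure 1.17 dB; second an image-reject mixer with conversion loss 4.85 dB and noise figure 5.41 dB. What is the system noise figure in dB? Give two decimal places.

Convert to linear (a loss of L dB is a gain of −L dB): F_i = 10^(NF_i/10), G_i = 10^(G_i,dB/10)
  Stage 1: F_1 = 10^(1.17/10) = 1.309, G_1 = 10^(23.3/10) = 213.8
  Stage 2: F_2 = 10^(5.41/10) = 3.475, G_2 = 10^(−4.85/10) = 0.3273
Friis cascade:
  F = 1.309 + (3.475 − 1)/213.8 = 1.321
NF = 10 log₁₀(1.321) = 1.21 dB

1.21 dB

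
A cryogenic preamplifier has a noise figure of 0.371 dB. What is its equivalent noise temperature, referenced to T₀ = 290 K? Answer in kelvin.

F = 10^(0.371/10) = 1.08918
T_e = (F − 1)·T₀ = (1.08918 − 1) × 290 = 25.9 K

25.9 K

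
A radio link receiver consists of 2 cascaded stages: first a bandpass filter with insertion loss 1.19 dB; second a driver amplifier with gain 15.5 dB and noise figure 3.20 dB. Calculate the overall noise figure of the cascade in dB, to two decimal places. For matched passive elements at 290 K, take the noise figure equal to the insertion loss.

4.39 dB

Convert to linear (a loss of L dB is a gain of −L dB): F_i = 10^(NF_i/10), G_i = 10^(G_i,dB/10)
  Stage 1: F_1 = 10^(1.19/10) = 1.315, G_1 = 10^(−1.19/10) = 0.7603
  Stage 2: F_2 = 10^(3.20/10) = 2.089, G_2 = 10^(15.5/10) = 35.48
Friis cascade:
  F = 1.315 + (2.089 − 1)/0.7603 = 2.748
NF = 10 log₁₀(2.748) = 4.39 dB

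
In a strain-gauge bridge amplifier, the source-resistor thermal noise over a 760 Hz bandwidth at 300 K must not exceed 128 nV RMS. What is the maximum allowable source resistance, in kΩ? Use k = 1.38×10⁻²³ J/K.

Johnson–Nyquist: V_n = √(4kTRB) ⇒ R = V_n² / (4kTB)
4kTB = 4 × 1.38×10⁻²³ × 300 × 7.60×10² = 1.26×10⁻¹⁷
R = (1.28×10⁻⁷)² / 1.26×10⁻¹⁷ = 1.30×10³ Ω = 1.30 kΩ

1.30 kΩ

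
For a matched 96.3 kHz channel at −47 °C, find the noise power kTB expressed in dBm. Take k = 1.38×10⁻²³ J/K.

T = −47 °C + 273.15 = 226.15 K
P_n = kTB = 1.38×10⁻²³ × 226.15 × 9.63×10⁴ = 3.01×10⁻¹⁶ W
In dBm: 10 log₁₀(3.01×10⁻¹⁶ / 10⁻³) = −125.2 dBm

−125.2 dBm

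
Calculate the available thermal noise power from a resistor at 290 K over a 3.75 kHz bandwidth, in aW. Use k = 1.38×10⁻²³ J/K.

P_n = kTB = 1.38×10⁻²³ × 290 × 3.75×10³ = 1.50×10⁻¹⁷ W = 15.0 aW

15.0 aW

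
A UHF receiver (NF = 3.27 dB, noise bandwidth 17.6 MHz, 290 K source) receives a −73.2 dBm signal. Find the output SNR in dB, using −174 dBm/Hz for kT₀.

25.1 dB

Noise floor: N = −174 + 10 log₁₀(B) + NF
10 log₁₀(1.76×10⁷) = 72.46 dB
N = −174 + 72.46 + 3.27 = −98.27 dBm
SNR = P_sig − N = −73.2 − (−98.27) = 25.07 dB → 25.1 dB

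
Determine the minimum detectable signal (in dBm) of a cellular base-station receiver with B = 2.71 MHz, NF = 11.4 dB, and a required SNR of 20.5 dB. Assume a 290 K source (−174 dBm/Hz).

−77.8 dBm

Sensitivity = −174 + 10 log₁₀(B) + NF + SNR_min
= −174 + 64.33 + 11.4 + 20.5
= −77.77 dBm → −77.8 dBm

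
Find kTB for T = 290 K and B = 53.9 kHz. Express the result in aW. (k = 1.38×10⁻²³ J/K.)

P_n = kTB = 1.38×10⁻²³ × 290 × 5.39×10⁴ = 2.16×10⁻¹⁶ W = 216 aW

216 aW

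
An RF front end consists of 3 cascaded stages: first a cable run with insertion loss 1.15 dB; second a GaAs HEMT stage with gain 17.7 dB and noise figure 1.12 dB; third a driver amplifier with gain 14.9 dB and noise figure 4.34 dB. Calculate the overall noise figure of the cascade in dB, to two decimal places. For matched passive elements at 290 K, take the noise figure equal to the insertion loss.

Convert to linear (a loss of L dB is a gain of −L dB): F_i = 10^(NF_i/10), G_i = 10^(G_i,dB/10)
  Stage 1: F_1 = 10^(1.15/10) = 1.303, G_1 = 10^(−1.15/10) = 0.7674
  Stage 2: F_2 = 10^(1.12/10) = 1.294, G_2 = 10^(17.7/10) = 58.88
  Stage 3: F_3 = 10^(4.34/10) = 2.716, G_3 = 10^(14.9/10) = 30.90
Friis cascade:
  F = 1.303 + (1.294 − 1)/0.7674 + (2.716 − 1)/45.19 = 1.725
NF = 10 log₁₀(1.725) = 2.37 dB

2.37 dB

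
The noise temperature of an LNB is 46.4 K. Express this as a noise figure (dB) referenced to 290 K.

F = 1 + T_e/T₀ = 1 + 46.4/290 = 1.16
NF = 10 log₁₀(1.16) = 0.645 dB

0.645 dB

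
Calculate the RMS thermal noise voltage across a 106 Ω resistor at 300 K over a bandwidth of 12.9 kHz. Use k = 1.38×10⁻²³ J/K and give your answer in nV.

150 nV

V_n = √(4kTRB)
4kTRB = 4 × 1.38×10⁻²³ × 300 × 1.06×10² × 1.29×10⁴ = 2.26×10⁻¹⁴ V²
V_n = √(2.26×10⁻¹⁴) = 1.50×10⁻⁷ V = 150 nV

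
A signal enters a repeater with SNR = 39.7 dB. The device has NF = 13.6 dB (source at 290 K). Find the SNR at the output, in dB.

26.1 dB

By definition F = SNR_in/SNR_out, so in dB: SNR_out = SNR_in − NF
SNR_out = 39.7 − 13.6 = 26.1 dB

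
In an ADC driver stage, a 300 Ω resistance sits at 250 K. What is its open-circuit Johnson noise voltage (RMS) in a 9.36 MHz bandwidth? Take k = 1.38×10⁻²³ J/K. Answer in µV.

V_n = √(4kTRB)
4kTRB = 4 × 1.38×10⁻²³ × 250 × 3.00×10² × 9.36×10⁶ = 3.88×10⁻¹¹ V²
V_n = √(3.88×10⁻¹¹) = 6.22×10⁻⁶ V = 6.22 µV

6.22 µV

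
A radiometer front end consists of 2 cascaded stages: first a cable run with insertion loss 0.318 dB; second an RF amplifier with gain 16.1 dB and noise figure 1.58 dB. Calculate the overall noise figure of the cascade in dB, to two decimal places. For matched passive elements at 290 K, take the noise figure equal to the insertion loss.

Convert to linear (a loss of L dB is a gain of −L dB): F_i = 10^(NF_i/10), G_i = 10^(G_i,dB/10)
  Stage 1: F_1 = 10^(0.318/10) = 1.076, G_1 = 10^(−0.318/10) = 0.9294
  Stage 2: F_2 = 10^(1.58/10) = 1.439, G_2 = 10^(16.1/10) = 40.74
Friis cascade:
  F = 1.076 + (1.439 − 1)/0.9294 = 1.548
NF = 10 log₁₀(1.548) = 1.90 dB

1.90 dB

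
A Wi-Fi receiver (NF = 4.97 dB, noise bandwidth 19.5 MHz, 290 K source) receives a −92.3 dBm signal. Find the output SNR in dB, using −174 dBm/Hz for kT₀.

Noise floor: N = −174 + 10 log₁₀(B) + NF
10 log₁₀(1.95×10⁷) = 72.9 dB
N = −174 + 72.9 + 4.97 = −96.13 dBm
SNR = P_sig − N = −92.3 − (−96.13) = 3.83 dB → 3.8 dB

3.8 dB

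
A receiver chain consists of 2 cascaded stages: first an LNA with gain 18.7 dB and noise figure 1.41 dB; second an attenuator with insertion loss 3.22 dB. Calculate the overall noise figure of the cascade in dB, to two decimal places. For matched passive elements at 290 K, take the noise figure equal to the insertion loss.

1.46 dB

Convert to linear (a loss of L dB is a gain of −L dB): F_i = 10^(NF_i/10), G_i = 10^(G_i,dB/10)
  Stage 1: F_1 = 10^(1.41/10) = 1.384, G_1 = 10^(18.7/10) = 74.13
  Stage 2: F_2 = 10^(3.22/10) = 2.099, G_2 = 10^(−3.22/10) = 0.4764
Friis cascade:
  F = 1.384 + (2.099 − 1)/74.13 = 1.398
NF = 10 log₁₀(1.398) = 1.46 dB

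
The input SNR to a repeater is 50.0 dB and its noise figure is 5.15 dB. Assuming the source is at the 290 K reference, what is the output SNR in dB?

44.85 dB

By definition F = SNR_in/SNR_out, so in dB: SNR_out = SNR_in − NF
SNR_out = 50.0 − 5.15 = 44.85 dB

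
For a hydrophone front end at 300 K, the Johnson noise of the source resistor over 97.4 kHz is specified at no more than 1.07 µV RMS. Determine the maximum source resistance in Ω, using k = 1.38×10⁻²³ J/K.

710 Ω

Johnson–Nyquist: V_n = √(4kTRB) ⇒ R = V_n² / (4kTB)
4kTB = 4 × 1.38×10⁻²³ × 300 × 9.74×10⁴ = 1.61×10⁻¹⁵
R = (1.07×10⁻⁶)² / 1.61×10⁻¹⁵ = 7.10×10² Ω = 710 Ω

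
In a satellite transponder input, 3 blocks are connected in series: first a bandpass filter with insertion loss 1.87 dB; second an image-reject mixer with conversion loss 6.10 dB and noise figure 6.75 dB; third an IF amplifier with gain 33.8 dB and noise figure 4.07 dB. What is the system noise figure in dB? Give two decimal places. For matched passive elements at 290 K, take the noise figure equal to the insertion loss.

Convert to linear (a loss of L dB is a gain of −L dB): F_i = 10^(NF_i/10), G_i = 10^(G_i,dB/10)
  Stage 1: F_1 = 10^(1.87/10) = 1.538, G_1 = 10^(−1.87/10) = 0.6501
  Stage 2: F_2 = 10^(6.75/10) = 4.732, G_2 = 10^(−6.10/10) = 0.2455
  Stage 3: F_3 = 10^(4.07/10) = 2.553, G_3 = 10^(33.8/10) = 2399
Friis cascade:
  F = 1.538 + (4.732 − 1)/0.6501 + (2.553 − 1)/0.1596 = 17.01
NF = 10 log₁₀(17.01) = 12.31 dB

12.31 dB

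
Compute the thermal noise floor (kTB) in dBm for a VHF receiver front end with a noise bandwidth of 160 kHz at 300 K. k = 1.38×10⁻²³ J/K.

P_n = kTB = 1.38×10⁻²³ × 300 × 1.60×10⁵ = 6.62×10⁻¹⁶ W
In dBm: 10 log₁₀(6.62×10⁻¹⁶ / 10⁻³) = −121.8 dBm

−121.8 dBm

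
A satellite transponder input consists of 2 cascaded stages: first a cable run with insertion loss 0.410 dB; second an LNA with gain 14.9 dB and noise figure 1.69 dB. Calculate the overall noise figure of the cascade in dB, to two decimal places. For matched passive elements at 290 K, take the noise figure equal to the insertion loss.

2.10 dB

Convert to linear (a loss of L dB is a gain of −L dB): F_i = 10^(NF_i/10), G_i = 10^(G_i,dB/10)
  Stage 1: F_1 = 10^(0.410/10) = 1.099, G_1 = 10^(−0.410/10) = 0.9099
  Stage 2: F_2 = 10^(1.69/10) = 1.476, G_2 = 10^(14.9/10) = 30.90
Friis cascade:
  F = 1.099 + (1.476 − 1)/0.9099 = 1.622
NF = 10 log₁₀(1.622) = 2.10 dB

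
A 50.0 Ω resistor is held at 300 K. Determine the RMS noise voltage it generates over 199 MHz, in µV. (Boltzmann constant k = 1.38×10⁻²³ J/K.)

12.8 µV

V_n = √(4kTRB)
4kTRB = 4 × 1.38×10⁻²³ × 300 × 5.00×10¹ × 1.99×10⁸ = 1.65×10⁻¹⁰ V²
V_n = √(1.65×10⁻¹⁰) = 1.28×10⁻⁵ V = 12.8 µV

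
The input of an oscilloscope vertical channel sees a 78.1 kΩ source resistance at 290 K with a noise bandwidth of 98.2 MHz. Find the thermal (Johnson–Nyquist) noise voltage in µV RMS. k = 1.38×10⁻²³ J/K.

350 µV

V_n = √(4kTRB)
4kTRB = 4 × 1.38×10⁻²³ × 290 × 7.81×10⁴ × 9.82×10⁷ = 1.23×10⁻⁷ V²
V_n = √(1.23×10⁻⁷) = 3.50×10⁻⁴ V = 350 µV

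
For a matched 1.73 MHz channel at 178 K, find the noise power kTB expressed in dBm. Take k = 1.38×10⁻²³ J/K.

P_n = kTB = 1.38×10⁻²³ × 178 × 1.73×10⁶ = 4.25×10⁻¹⁵ W
In dBm: 10 log₁₀(4.25×10⁻¹⁵ / 10⁻³) = −113.7 dBm

−113.7 dBm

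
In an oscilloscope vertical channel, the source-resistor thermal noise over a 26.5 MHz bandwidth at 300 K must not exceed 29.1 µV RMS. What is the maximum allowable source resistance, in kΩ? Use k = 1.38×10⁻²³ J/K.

1.93 kΩ

Johnson–Nyquist: V_n = √(4kTRB) ⇒ R = V_n² / (4kTB)
4kTB = 4 × 1.38×10⁻²³ × 300 × 2.65×10⁷ = 4.39×10⁻¹³
R = (2.91×10⁻⁵)² / 4.39×10⁻¹³ = 1.93×10³ Ω = 1.93 kΩ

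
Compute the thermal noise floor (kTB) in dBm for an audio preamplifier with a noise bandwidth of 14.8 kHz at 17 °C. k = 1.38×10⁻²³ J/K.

−132.3 dBm

T = 17 °C + 273.15 = 290.15 K
P_n = kTB = 1.38×10⁻²³ × 290.15 × 1.48×10⁴ = 5.93×10⁻¹⁷ W
In dBm: 10 log₁₀(5.93×10⁻¹⁷ / 10⁻³) = −132.3 dBm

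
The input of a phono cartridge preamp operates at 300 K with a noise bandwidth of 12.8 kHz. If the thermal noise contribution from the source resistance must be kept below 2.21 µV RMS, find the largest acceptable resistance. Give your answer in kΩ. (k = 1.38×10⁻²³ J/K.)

23.0 kΩ

Johnson–Nyquist: V_n = √(4kTRB) ⇒ R = V_n² / (4kTB)
4kTB = 4 × 1.38×10⁻²³ × 300 × 1.28×10⁴ = 2.12×10⁻¹⁶
R = (2.21×10⁻⁶)² / 2.12×10⁻¹⁶ = 2.30×10⁴ Ω = 23.0 kΩ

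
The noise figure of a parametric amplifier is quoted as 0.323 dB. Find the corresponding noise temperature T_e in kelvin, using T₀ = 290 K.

F = 10^(0.323/10) = 1.07721
T_e = (F − 1)·T₀ = (1.07721 − 1) × 290 = 22.4 K

22.4 K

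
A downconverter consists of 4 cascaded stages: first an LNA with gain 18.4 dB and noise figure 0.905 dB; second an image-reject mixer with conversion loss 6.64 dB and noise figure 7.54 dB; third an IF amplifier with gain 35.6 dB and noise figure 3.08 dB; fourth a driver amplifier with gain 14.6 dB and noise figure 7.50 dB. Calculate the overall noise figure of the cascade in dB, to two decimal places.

Convert to linear (a loss of L dB is a gain of −L dB): F_i = 10^(NF_i/10), G_i = 10^(G_i,dB/10)
  Stage 1: F_1 = 10^(0.905/10) = 1.232, G_1 = 10^(18.4/10) = 69.18
  Stage 2: F_2 = 10^(7.54/10) = 5.675, G_2 = 10^(−6.64/10) = 0.2168
  Stage 3: F_3 = 10^(3.08/10) = 2.032, G_3 = 10^(35.6/10) = 3631
  Stage 4: F_4 = 10^(7.50/10) = 5.623, G_4 = 10^(14.6/10) = 28.84
Friis cascade:
  F = 1.232 + (5.675 − 1)/69.18 + (2.032 − 1)/15.00 + (5.623 − 1)/5.445×10⁴ = 1.368
NF = 10 log₁₀(1.368) = 1.36 dB

1.36 dB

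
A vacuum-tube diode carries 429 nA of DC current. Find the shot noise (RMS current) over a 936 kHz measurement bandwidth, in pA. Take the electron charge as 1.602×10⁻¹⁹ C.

I_n = √(2qI·B)
2qI·B = 2 × 1.602×10⁻¹⁹ × 4.29×10⁻⁷ × 9.36×10⁵ = 1.29×10⁻¹⁹ A²
I_n = √(1.29×10⁻¹⁹) = 3.59×10⁻¹⁰ A = 359 pA

359 pA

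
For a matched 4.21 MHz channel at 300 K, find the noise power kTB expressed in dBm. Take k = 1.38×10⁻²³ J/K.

P_n = kTB = 1.38×10⁻²³ × 300 × 4.21×10⁶ = 1.74×10⁻¹⁴ W
In dBm: 10 log₁₀(1.74×10⁻¹⁴ / 10⁻³) = −107.6 dBm

−107.6 dBm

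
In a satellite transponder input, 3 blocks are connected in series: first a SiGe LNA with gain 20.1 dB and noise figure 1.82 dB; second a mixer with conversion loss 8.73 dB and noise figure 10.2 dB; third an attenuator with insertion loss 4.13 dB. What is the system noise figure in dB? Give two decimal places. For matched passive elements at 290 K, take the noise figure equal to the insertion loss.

2.38 dB

Convert to linear (a loss of L dB is a gain of −L dB): F_i = 10^(NF_i/10), G_i = 10^(G_i,dB/10)
  Stage 1: F_1 = 10^(1.82/10) = 1.521, G_1 = 10^(20.1/10) = 102.3
  Stage 2: F_2 = 10^(10.2/10) = 10.47, G_2 = 10^(−8.73/10) = 0.1340
  Stage 3: F_3 = 10^(4.13/10) = 2.588, G_3 = 10^(−4.13/10) = 0.3864
Friis cascade:
  F = 1.521 + (10.47 − 1)/102.3 + (2.588 − 1)/13.71 = 1.729
NF = 10 log₁₀(1.729) = 2.38 dB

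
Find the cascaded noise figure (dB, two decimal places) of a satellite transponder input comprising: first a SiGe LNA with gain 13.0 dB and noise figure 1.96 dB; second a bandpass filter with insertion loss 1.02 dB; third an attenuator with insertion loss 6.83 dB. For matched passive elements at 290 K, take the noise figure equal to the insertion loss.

2.61 dB

Convert to linear (a loss of L dB is a gain of −L dB): F_i = 10^(NF_i/10), G_i = 10^(G_i,dB/10)
  Stage 1: F_1 = 10^(1.96/10) = 1.570, G_1 = 10^(13.0/10) = 19.95
  Stage 2: F_2 = 10^(1.02/10) = 1.265, G_2 = 10^(−1.02/10) = 0.7907
  Stage 3: F_3 = 10^(6.83/10) = 4.819, G_3 = 10^(−6.83/10) = 0.2075
Friis cascade:
  F = 1.570 + (1.265 − 1)/19.95 + (4.819 − 1)/15.78 = 1.826
NF = 10 log₁₀(1.826) = 2.61 dB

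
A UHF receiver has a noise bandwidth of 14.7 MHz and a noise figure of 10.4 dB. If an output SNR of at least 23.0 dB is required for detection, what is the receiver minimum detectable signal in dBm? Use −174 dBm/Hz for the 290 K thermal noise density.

Sensitivity = −174 + 10 log₁₀(B) + NF + SNR_min
= −174 + 71.67 + 10.4 + 23.0
= −68.93 dBm → −68.9 dBm

−68.9 dBm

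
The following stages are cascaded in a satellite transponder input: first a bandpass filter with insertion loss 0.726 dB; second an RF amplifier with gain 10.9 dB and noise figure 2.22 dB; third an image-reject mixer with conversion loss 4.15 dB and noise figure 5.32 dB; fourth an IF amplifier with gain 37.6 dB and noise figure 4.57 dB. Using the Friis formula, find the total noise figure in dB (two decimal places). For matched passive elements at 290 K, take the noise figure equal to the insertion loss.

4.26 dB

Convert to linear (a loss of L dB is a gain of −L dB): F_i = 10^(NF_i/10), G_i = 10^(G_i,dB/10)
  Stage 1: F_1 = 10^(0.726/10) = 1.182, G_1 = 10^(−0.726/10) = 0.8461
  Stage 2: F_2 = 10^(2.22/10) = 1.667, G_2 = 10^(10.9/10) = 12.30
  Stage 3: F_3 = 10^(5.32/10) = 3.404, G_3 = 10^(−4.15/10) = 0.3846
  Stage 4: F_4 = 10^(4.57/10) = 2.864, G_4 = 10^(37.6/10) = 5754
Friis cascade:
  F = 1.182 + (1.667 − 1)/0.8461 + (3.404 − 1)/10.41 + (2.864 − 1)/4.003 = 2.667
NF = 10 log₁₀(2.667) = 4.26 dB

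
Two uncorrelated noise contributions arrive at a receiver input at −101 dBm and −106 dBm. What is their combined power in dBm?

Convert to linear, add, convert back:
P₁ = 7.94×10⁻¹⁴ W, P₂ = 2.51×10⁻¹⁴ W
P_tot = 1.05×10⁻¹³ W → 10 log₁₀(P_tot / 10⁻³) = −99.8 dBm

−99.8 dBm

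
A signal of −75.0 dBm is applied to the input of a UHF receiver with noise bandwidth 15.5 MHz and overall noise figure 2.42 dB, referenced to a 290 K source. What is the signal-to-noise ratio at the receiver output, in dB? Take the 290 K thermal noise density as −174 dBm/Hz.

Noise floor: N = −174 + 10 log₁₀(B) + NF
10 log₁₀(1.55×10⁷) = 71.9 dB
N = −174 + 71.9 + 2.42 = −99.68 dBm
SNR = P_sig − N = −75.0 − (−99.68) = 24.68 dB → 24.7 dB

24.7 dB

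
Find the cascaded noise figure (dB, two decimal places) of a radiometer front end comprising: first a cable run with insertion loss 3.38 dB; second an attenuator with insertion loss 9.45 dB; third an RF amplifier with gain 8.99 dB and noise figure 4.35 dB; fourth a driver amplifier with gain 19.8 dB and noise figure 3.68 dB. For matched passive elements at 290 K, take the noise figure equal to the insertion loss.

Convert to linear (a loss of L dB is a gain of −L dB): F_i = 10^(NF_i/10), G_i = 10^(G_i,dB/10)
  Stage 1: F_1 = 10^(3.38/10) = 2.178, G_1 = 10^(−3.38/10) = 0.4592
  Stage 2: F_2 = 10^(9.45/10) = 8.810, G_2 = 10^(−9.45/10) = 0.1135
  Stage 3: F_3 = 10^(4.35/10) = 2.723, G_3 = 10^(8.99/10) = 7.925
  Stage 4: F_4 = 10^(3.68/10) = 2.333, G_4 = 10^(19.8/10) = 95.50
Friis cascade:
  F = 2.178 + (8.810 − 1)/0.4592 + (2.723 − 1)/0.05212 + (2.333 − 1)/0.4130 = 55.47
NF = 10 log₁₀(55.47) = 17.44 dB

17.44 dB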